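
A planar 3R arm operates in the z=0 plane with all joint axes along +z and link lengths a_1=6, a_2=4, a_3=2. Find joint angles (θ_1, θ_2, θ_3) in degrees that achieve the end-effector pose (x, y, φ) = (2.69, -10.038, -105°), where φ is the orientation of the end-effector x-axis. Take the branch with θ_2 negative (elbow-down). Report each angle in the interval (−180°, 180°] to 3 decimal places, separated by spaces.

-44.997 -60.002 -0.001

wrist centre = target − a_3·(cos φ, sin φ) = (3.2076, -8.1061)
cos θ_2 = (75.9986−6²−4²)/(2·6·4) = 0.5000; θ_2 = -60.0020° (elbow-down)
β = atan2(-8.1061,3.2076) = -68.4111°; ψ = atan2(-3.4642,7.9999) = -23.4139°
θ_1 = β − ψ = -44.9971°
θ_3 = φ − θ_1 − θ_2 = -0.0009° (wrapped to (-180°,180°])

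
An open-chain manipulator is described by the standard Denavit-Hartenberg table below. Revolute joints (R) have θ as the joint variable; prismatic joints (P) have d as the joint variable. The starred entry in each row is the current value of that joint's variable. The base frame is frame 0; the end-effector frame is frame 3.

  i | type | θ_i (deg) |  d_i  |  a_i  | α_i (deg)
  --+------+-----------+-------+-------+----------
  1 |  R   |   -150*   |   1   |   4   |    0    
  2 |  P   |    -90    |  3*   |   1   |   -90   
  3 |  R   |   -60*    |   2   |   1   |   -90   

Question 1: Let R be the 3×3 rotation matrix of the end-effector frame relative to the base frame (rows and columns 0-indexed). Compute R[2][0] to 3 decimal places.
0.866

End-effector x-axis (col 0 of R) = (-0.2500,0.4330,0.8660)
R[2][0] = 0.8660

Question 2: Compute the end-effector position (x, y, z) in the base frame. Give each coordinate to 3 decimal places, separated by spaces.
-5.946 -1.701 4.866

after link 1: o_1 = (-3.4641, -2.0000, 1.0000)
after link 2: o_2 = (-3.9641, -1.1340, 4.0000)
after link 3: o_3 = (-5.9462, -1.7010, 4.8660)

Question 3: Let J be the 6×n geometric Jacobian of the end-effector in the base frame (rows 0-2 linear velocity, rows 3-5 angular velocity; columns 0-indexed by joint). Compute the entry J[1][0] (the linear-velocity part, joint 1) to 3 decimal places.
-5.946

axis z_0 = ẑ; lever o_n−o_0 = (-5.9462,-1.7010,4.8660)
cross product → J_v[:, 0] = (1.7010,-5.9462,0.0000)
J_ω[:, 0] = z_0
entry J[1][0] = -5.9462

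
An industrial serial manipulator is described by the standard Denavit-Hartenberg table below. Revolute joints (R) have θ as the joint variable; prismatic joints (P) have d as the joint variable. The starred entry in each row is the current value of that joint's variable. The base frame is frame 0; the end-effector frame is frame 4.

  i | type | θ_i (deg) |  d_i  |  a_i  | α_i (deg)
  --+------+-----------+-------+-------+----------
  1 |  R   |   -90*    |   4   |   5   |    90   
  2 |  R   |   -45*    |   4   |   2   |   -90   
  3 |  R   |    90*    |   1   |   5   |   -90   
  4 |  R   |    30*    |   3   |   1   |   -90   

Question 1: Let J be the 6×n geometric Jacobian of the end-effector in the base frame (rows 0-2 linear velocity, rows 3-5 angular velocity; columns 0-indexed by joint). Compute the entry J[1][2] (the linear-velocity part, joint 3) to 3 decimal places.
4.148

axis z_2 = (0.0000,-0.7071,0.7071); lever o_n−o_2 = (5.8660,1.7678,2.4749)
cross product → J_v[:, 2] = (-3.0000,4.1479,4.1479)
J_ω[:, 2] = z_2
entry J[1][2] = 4.1479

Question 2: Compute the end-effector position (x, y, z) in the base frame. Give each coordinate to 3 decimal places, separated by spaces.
after link 1: o_1 = (0.0000, -5.0000, 4.0000)
after link 2: o_2 = (-4.0000, -6.4142, 2.5858)
after link 3: o_3 = (1.0000, -7.1213, 3.2929)
after link 4: o_4 = (1.8660, -4.6464, 5.0607)

1.866 -4.646 5.061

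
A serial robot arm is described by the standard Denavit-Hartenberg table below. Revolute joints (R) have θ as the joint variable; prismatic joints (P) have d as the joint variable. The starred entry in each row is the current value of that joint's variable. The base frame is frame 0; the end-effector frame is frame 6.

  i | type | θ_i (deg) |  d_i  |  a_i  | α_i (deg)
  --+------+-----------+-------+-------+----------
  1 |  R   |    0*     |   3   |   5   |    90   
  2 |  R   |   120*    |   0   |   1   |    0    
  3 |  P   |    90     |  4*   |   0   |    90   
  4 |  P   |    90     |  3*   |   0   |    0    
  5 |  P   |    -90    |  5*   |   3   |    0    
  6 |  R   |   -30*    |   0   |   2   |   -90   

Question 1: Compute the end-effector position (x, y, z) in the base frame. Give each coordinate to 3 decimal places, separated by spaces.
-3.598 -3.000 8.428

after link 1: o_1 = (5.0000, 0.0000, 3.0000)
after link 2: o_2 = (4.5000, 0.0000, 3.8660)
after link 3: o_3 = (4.5000, -4.0000, 3.8660)
after link 4: o_4 = (3.0000, -4.0000, 6.4641)
after link 5: o_5 = (-2.0981, -4.0000, 9.2942)
after link 6: o_6 = (-3.5981, -3.0000, 8.4282)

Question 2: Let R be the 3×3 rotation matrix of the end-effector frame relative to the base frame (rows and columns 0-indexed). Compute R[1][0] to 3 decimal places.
End-effector x-axis (col 0 of R) = (-0.7500,0.5000,-0.4330)
R[1][0] = 0.5000

0.500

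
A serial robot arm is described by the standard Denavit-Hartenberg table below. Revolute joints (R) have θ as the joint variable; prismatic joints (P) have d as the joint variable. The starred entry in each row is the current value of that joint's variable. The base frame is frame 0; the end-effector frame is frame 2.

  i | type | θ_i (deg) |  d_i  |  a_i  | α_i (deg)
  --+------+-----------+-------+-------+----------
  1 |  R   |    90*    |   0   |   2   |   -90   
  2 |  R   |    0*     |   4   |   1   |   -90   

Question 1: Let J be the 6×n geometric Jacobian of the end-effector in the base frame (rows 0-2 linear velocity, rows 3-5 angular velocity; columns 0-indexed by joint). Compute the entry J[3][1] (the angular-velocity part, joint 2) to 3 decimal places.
-1.000

axis z_1 = (-1.0000,0.0000,0.0000); lever o_n−o_1 = (-4.0000,1.0000,0.0000)
cross product → J_v[:, 1] = (-0.0000,0.0000,-1.0000)
J_ω[:, 1] = z_1
entry J[3][1] = -1.0000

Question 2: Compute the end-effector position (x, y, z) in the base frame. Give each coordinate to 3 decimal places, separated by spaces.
-4.000 3.000 0.000

after link 1: o_1 = (0.0000, 2.0000, 0.0000)
after link 2: o_2 = (-4.0000, 3.0000, 0.0000)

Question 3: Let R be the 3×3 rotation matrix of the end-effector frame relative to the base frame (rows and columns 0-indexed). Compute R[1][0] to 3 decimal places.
End-effector x-axis (col 0 of R) = (0.0000,1.0000,0.0000)
R[1][0] = 1.0000

1.000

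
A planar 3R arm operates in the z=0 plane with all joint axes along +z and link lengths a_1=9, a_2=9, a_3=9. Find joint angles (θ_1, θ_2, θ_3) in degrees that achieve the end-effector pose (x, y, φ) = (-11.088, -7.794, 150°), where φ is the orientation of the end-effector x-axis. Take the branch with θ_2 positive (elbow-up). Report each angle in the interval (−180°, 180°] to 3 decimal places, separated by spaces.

-150.000 90.003 -150.003

wrist centre = target − a_3·(cos φ, sin φ) = (-3.2938, -12.2940)
cos θ_2 = (161.9914−9²−9²)/(2·9·9) = -0.0001; θ_2 = 90.0031° (elbow-up)
β = atan2(-12.2940,-3.2938) = -104.9983°; ψ = atan2(9.0000,8.9995) = 45.0015°
θ_1 = β − ψ = -149.9998°
θ_3 = φ − θ_1 − θ_2 = -150.0032° (wrapped to (-180°,180°])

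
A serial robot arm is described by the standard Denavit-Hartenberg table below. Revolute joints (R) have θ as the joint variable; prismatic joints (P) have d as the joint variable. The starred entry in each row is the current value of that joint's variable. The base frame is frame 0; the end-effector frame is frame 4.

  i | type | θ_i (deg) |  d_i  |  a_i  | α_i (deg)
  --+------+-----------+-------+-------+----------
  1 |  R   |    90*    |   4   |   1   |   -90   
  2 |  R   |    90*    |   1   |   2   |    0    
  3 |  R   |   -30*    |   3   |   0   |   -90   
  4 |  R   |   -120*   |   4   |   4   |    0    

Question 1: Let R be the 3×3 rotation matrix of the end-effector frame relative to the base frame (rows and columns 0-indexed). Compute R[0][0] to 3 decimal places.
-0.866

End-effector x-axis (col 0 of R) = (-0.8660,-0.2500,0.4330)
R[0][0] = -0.8660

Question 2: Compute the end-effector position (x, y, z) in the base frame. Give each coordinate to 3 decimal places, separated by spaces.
-7.464 -3.464 1.732

after link 1: o_1 = (0.0000, 1.0000, 4.0000)
after link 2: o_2 = (-1.0000, 1.0000, 2.0000)
after link 3: o_3 = (-4.0000, 1.0000, 2.0000)
after link 4: o_4 = (-7.4641, -3.4641, 1.7321)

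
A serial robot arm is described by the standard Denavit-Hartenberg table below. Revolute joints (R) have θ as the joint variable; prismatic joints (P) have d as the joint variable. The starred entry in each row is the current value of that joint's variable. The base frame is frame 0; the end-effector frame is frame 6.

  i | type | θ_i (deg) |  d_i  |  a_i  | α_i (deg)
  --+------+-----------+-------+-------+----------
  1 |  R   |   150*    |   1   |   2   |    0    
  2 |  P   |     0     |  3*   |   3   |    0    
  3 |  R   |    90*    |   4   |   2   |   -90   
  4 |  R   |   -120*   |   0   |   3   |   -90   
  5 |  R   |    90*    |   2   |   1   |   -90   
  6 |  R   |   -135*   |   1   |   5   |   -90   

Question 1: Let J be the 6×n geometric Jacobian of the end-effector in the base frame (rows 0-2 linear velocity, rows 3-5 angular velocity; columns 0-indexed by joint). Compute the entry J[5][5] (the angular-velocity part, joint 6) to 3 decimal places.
axis z_5 = (-0.2500,-0.4330,-0.8660); lever o_n−o_5 = (1.2809,-4.8524,0.9017)
cross product → J_v[:, 5] = (-4.5928,-0.8839,1.7678)
J_ω[:, 5] = z_5
entry J[5][5] = -0.8660

-0.866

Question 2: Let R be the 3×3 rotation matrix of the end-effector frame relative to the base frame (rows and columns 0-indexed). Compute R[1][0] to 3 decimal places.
-0.884

End-effector x-axis (col 0 of R) = (0.3062,-0.8839,0.3536)
R[1][0] = -0.8839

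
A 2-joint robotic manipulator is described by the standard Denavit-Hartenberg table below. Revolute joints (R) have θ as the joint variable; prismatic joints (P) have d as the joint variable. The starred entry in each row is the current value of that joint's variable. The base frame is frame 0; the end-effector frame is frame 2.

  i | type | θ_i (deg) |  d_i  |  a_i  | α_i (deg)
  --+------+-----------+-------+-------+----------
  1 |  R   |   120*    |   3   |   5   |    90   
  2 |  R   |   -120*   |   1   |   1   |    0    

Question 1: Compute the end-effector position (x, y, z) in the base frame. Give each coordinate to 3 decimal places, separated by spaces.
-1.384 4.397 2.134

after link 1: o_1 = (-2.5000, 4.3301, 3.0000)
after link 2: o_2 = (-1.3840, 4.3971, 2.1340)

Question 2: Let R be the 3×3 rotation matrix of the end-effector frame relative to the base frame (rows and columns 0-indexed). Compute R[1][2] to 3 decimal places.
End-effector z-axis (col 2 of R) = (0.8660,0.5000,0.0000)
R[1][2] = 0.5000

0.500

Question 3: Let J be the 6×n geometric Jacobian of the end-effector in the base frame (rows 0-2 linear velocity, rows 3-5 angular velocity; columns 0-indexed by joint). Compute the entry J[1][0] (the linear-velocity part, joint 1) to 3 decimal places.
-1.384

axis z_0 = ẑ; lever o_n−o_0 = (-1.3840,4.3971,2.1340)
cross product → J_v[:, 0] = (-4.3971,-1.3840,0.0000)
J_ω[:, 0] = z_0
entry J[1][0] = -1.3840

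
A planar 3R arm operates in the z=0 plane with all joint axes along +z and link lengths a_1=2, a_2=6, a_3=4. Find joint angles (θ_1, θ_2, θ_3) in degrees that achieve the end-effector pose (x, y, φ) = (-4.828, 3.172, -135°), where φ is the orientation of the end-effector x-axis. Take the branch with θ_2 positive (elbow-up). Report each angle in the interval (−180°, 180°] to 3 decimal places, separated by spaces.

36.872 89.992 98.136

wrist centre = target − a_3·(cos φ, sin φ) = (-1.9996, 6.0004)
cos θ_2 = (40.0034−2²−6²)/(2·2·6) = 0.0001; θ_2 = 89.9918° (elbow-up)
β = atan2(6.0004,-1.9996) = 108.4301°; ψ = atan2(6.0000,2.0009) = 71.5577°
θ_1 = β − ψ = 36.8723°
θ_3 = φ − θ_1 − θ_2 = 98.1358° (wrapped to (-180°,180°])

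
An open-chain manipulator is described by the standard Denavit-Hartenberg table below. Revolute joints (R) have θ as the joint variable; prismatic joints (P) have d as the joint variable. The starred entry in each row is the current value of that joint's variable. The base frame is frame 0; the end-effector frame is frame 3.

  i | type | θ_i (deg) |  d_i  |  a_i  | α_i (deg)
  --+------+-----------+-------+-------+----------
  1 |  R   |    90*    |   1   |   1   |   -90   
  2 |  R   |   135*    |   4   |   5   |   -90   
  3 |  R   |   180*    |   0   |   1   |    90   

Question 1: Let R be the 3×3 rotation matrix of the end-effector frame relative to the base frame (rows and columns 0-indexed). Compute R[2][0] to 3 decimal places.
0.707

End-effector x-axis (col 0 of R) = (0.0000,0.7071,0.7071)
R[2][0] = 0.7071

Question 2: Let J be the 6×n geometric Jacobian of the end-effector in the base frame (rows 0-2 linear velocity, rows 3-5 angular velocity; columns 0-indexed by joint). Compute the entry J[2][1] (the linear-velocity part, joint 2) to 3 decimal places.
2.828

axis z_1 = (-1.0000,0.0000,0.0000); lever o_n−o_1 = (-4.0000,-2.8284,-2.8284)
cross product → J_v[:, 1] = (-0.0000,-2.8284,2.8284)
J_ω[:, 1] = z_1
entry J[2][1] = 2.8284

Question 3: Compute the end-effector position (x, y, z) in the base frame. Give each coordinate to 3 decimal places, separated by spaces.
-4.000 -1.828 -1.828

after link 1: o_1 = (0.0000, 1.0000, 1.0000)
after link 2: o_2 = (-4.0000, -2.5355, -2.5355)
after link 3: o_3 = (-4.0000, -1.8284, -1.8284)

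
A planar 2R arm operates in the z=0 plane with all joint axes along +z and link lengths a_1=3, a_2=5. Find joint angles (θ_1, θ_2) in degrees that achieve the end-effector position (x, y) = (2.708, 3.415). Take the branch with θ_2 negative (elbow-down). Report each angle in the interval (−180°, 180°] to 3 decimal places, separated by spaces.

cos θ_2 = (18.9955−3²−5²)/(2·3·5) = -0.5002; θ_2 = -120.0099° (elbow-down)
β = atan2(3.4150,2.7080) = 51.5866°; ψ = atan2(-4.3297,0.4992) = -83.4224°
θ_1 = β − ψ = 135.0090°

135.009 -120.010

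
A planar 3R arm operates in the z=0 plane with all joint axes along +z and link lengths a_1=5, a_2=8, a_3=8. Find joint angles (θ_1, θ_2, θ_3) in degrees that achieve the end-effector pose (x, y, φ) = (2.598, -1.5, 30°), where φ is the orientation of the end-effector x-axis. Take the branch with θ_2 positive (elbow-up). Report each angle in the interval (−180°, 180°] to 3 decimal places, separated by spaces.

150.000 119.999 120.001

wrist centre = target − a_3·(cos φ, sin φ) = (-4.3302, -5.5000)
cos θ_2 = (49.0007−5²−8²)/(2·5·8) = -0.5000; θ_2 = 119.9995° (elbow-up)
β = atan2(-5.5000,-4.3302) = -128.2137°; ψ = atan2(6.9282,1.0001) = 81.7863°
θ_1 = β − ψ = -210.0000°
θ_3 = φ − θ_1 − θ_2 = 120.0005° (wrapped to (-180°,180°])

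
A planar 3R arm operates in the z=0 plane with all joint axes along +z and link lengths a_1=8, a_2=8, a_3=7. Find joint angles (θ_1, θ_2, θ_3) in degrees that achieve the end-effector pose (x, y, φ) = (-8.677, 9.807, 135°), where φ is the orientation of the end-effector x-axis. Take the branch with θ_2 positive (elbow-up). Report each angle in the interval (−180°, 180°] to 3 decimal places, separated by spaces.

60.000 135.003 -60.003

wrist centre = target − a_3·(cos φ, sin φ) = (-3.7273, 4.8573)
cos θ_2 = (37.4853−8²−8²)/(2·8·8) = -0.7071; θ_2 = 135.0032° (elbow-up)
β = atan2(4.8573,-3.7273) = 127.5011°; ψ = atan2(5.6565,2.3428) = 67.5016°
θ_1 = β − ψ = 59.9995°
θ_3 = φ − θ_1 − θ_2 = -60.0027° (wrapped to (-180°,180°])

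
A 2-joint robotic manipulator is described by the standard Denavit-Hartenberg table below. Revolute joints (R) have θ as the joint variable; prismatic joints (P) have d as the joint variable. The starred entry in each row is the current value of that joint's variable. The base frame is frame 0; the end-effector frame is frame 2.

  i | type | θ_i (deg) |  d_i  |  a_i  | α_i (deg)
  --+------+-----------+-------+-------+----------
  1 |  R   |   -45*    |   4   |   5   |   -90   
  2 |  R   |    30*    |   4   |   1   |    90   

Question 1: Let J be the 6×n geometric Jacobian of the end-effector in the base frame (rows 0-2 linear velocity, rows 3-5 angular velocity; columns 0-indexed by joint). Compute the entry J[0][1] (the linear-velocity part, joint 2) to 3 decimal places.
axis z_1 = (0.7071,0.7071,0.0000); lever o_n−o_1 = (3.4408,2.2161,-0.5000)
cross product → J_v[:, 1] = (-0.3536,0.3536,-0.8660)
J_ω[:, 1] = z_1
entry J[0][1] = -0.3536

-0.354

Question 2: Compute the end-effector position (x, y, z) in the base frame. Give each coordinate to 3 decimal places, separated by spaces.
6.976 -1.319 3.500

after link 1: o_1 = (3.5355, -3.5355, 4.0000)
after link 2: o_2 = (6.9763, -1.3195, 3.5000)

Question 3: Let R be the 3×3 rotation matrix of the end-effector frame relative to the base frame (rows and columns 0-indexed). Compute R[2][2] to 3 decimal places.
0.866

End-effector z-axis (col 2 of R) = (0.3536,-0.3536,0.8660)
R[2][2] = 0.8660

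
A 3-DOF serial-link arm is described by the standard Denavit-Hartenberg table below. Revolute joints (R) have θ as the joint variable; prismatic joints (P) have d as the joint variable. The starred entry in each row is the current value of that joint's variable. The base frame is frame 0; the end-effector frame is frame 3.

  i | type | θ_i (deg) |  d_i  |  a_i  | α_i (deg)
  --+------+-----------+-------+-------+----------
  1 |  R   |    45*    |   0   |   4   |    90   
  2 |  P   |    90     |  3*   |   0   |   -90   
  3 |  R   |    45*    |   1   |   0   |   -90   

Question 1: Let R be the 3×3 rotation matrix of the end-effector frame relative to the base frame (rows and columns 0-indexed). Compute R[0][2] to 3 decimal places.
-0.500

End-effector z-axis (col 2 of R) = (-0.5000,0.5000,-0.7071)
R[0][2] = -0.5000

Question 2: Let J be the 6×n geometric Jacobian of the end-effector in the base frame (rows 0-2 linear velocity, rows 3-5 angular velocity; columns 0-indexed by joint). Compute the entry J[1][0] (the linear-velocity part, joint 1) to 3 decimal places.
4.243

axis z_0 = ẑ; lever o_n−o_0 = (4.2426,-0.0000,0.0000)
cross product → J_v[:, 0] = (0.0000,4.2426,-0.0000)
J_ω[:, 0] = z_0
entry J[1][0] = 4.2426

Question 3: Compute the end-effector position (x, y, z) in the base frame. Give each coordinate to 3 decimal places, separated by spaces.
after link 1: o_1 = (2.8284, 2.8284, 0.0000)
after link 2: o_2 = (4.9497, 0.7071, 0.0000)
after link 3: o_3 = (4.2426, -0.0000, 0.0000)

4.243 -0.000 0.000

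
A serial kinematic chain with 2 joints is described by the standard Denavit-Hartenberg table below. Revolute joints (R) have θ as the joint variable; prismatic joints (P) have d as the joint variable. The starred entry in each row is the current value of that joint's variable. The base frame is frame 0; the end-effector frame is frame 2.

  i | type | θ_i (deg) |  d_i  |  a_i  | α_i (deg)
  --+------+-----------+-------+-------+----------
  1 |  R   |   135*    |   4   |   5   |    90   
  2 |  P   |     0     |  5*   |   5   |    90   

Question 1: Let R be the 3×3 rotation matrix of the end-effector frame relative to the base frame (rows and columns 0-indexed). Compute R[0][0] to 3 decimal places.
End-effector x-axis (col 0 of R) = (-0.7071,0.7071,0.0000)
R[0][0] = -0.7071

-0.707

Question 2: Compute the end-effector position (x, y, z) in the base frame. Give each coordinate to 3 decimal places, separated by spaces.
-3.536 10.607 4.000

after link 1: o_1 = (-3.5355, 3.5355, 4.0000)
after link 2: o_2 = (-3.5355, 10.6066, 4.0000)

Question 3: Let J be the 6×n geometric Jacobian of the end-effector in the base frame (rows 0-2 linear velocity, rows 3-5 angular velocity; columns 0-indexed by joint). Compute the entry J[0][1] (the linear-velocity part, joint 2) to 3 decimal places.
prismatic axis z_1 = (0.7071,0.7071,0.0000)
J_v[:, 1] = z_1; J_ω[:, 1] = (0,0,0)
entry J[0][1] = 0.7071

0.707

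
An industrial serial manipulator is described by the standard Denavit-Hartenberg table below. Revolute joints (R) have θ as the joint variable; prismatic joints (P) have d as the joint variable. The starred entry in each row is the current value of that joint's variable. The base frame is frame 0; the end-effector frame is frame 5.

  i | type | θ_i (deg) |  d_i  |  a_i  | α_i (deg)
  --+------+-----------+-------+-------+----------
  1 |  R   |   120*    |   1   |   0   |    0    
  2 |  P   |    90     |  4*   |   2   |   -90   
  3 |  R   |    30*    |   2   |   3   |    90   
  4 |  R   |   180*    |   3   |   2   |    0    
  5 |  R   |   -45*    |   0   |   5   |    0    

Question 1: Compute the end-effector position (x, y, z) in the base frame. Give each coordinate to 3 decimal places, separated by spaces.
after link 1: o_1 = (0.0000, 0.0000, 1.0000)
after link 2: o_2 = (-1.7321, -1.0000, 5.0000)
after link 3: o_3 = (-2.9821, -4.0311, 3.5000)
after link 4: o_4 = (-2.7811, -3.9151, 7.0981)
after link 5: o_5 = (1.6383, -5.4460, 8.8658)

1.638 -5.446 8.866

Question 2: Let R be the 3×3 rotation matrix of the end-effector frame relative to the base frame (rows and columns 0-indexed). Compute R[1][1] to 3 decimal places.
0.919

End-effector y-axis (col 1 of R) = (0.1768,0.9186,0.3536)
R[1][1] = 0.9186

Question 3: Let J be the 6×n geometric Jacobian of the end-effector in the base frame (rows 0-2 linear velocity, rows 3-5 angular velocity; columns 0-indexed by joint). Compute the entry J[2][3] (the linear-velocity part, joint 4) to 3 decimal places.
axis z_3 = (-0.4330,-0.2500,0.8660); lever o_n−o_3 = (4.6204,-1.4149,5.3658)
cross product → J_v[:, 3] = (-0.1161,6.3248,1.7678)
J_ω[:, 3] = z_3
entry J[2][3] = 1.7678

1.768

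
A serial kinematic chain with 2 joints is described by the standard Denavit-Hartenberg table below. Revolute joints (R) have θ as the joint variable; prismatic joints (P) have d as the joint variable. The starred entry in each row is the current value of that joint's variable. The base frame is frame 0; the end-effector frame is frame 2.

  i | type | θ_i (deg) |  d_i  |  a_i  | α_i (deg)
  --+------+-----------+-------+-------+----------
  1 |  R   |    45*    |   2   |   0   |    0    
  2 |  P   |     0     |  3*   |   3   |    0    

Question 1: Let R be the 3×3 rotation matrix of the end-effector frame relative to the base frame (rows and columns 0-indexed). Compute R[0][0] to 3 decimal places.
0.707

End-effector x-axis (col 0 of R) = (0.7071,0.7071,0.0000)
R[0][0] = 0.7071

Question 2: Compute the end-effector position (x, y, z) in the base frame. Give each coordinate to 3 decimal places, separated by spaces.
2.121 2.121 5.000

after link 1: o_1 = (0.0000, 0.0000, 2.0000)
after link 2: o_2 = (2.1213, 2.1213, 5.0000)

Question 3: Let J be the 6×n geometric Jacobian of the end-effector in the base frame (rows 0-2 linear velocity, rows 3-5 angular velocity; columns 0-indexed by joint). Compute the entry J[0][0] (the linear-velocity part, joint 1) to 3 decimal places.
-2.121

axis z_0 = ẑ; lever o_n−o_0 = (2.1213,2.1213,5.0000)
cross product → J_v[:, 0] = (-2.1213,2.1213,0.0000)
J_ω[:, 0] = z_0
entry J[0][0] = -2.1213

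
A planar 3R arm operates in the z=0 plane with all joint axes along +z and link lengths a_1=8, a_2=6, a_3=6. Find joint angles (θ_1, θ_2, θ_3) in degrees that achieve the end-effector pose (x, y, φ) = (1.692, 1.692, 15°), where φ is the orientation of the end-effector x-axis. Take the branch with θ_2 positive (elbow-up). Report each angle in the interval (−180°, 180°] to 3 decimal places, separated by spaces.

131.124 150.004 93.872

wrist centre = target − a_3·(cos φ, sin φ) = (-4.1036, 0.1391)
cos θ_2 = (16.8585−8²−6²)/(2·8·6) = -0.8661; θ_2 = 150.0036° (elbow-up)
β = atan2(0.1391,-4.1036) = 178.0588°; ψ = atan2(2.9997,2.8037) = 46.9345°
θ_1 = β − ψ = 131.1243°
θ_3 = φ − θ_1 − θ_2 = 93.8721° (wrapped to (-180°,180°])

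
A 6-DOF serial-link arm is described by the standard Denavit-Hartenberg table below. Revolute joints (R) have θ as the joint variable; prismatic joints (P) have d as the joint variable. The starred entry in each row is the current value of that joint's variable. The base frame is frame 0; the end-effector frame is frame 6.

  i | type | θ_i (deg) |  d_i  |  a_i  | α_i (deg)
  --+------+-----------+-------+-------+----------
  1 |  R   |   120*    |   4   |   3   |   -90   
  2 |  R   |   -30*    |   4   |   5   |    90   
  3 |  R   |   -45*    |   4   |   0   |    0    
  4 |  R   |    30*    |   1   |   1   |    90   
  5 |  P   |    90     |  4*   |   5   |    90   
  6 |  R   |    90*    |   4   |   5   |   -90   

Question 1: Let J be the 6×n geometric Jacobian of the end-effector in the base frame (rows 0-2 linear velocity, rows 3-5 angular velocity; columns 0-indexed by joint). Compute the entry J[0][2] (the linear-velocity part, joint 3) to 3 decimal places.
axis z_2 = (0.2500,-0.4330,0.8660); lever o_n−o_2 = (10.0667,2.5388,9.9104)
cross product → J_v[:, 2] = (-6.4900,6.2404,4.9937)
J_ω[:, 2] = z_2
entry J[0][2] = -6.4900

-6.490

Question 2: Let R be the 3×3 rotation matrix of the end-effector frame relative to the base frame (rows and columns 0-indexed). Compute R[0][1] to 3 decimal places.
0.194

End-effector y-axis (col 1 of R) = (0.1941,-0.8539,-0.4830)
R[0][1] = 0.1941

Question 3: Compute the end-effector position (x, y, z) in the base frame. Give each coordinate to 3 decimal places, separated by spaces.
after link 1: o_1 = (-1.5000, 2.5981, 4.0000)
after link 2: o_2 = (-7.1292, 4.3481, 6.5000)
after link 3: o_3 = (-6.1292, 2.6160, 9.9641)
after link 4: o_4 = (-6.0733, 3.0369, 11.3131)
after link 5: o_5 = (-1.0289, 2.0272, 15.1256)
after link 6: o_6 = (2.9376, 6.8869, 16.4104)

2.938 6.887 16.410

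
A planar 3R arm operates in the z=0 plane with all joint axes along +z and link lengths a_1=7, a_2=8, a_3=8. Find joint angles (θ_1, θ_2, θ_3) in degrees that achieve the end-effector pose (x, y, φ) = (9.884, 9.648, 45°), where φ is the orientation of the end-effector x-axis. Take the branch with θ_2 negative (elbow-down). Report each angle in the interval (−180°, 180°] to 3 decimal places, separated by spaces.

120.001 -135.004 60.003

wrist centre = target − a_3·(cos φ, sin φ) = (4.2271, 3.9911)
cos θ_2 = (33.7980−7²−8²)/(2·7·8) = -0.7072; θ_2 = -135.0044° (elbow-down)
β = atan2(3.9911,4.2271) = 43.3551°; ψ = atan2(-5.6564,1.3427) = -76.6464°
θ_1 = β − ψ = 120.0015°
θ_3 = φ − θ_1 − θ_2 = 60.0029° (wrapped to (-180°,180°])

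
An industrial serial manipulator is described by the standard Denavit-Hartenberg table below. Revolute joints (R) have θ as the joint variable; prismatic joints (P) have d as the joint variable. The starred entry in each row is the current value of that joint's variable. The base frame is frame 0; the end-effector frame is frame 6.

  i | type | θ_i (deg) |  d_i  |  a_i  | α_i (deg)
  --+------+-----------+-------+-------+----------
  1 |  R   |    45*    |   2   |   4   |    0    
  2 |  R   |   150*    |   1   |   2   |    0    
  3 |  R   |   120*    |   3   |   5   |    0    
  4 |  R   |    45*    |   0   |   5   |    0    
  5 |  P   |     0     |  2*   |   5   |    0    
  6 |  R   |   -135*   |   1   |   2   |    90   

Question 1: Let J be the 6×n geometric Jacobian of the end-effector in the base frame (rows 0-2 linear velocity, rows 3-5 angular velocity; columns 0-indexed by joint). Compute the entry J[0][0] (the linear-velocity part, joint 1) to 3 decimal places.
2.639

axis z_0 = ẑ; lever o_n−o_0 = (13.0179,-2.6390,9.0000)
cross product → J_v[:, 0] = (2.6390,13.0179,-0.0000)
J_ω[:, 0] = z_0
entry J[0][0] = 2.6390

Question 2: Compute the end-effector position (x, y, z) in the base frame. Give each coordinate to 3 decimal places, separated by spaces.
13.018 -2.639 9.000

after link 1: o_1 = (2.8284, 2.8284, 2.0000)
after link 2: o_2 = (0.8966, 2.3108, 3.0000)
after link 3: o_3 = (4.4321, -1.2247, 6.0000)
after link 4: o_4 = (9.4321, -1.2247, 6.0000)
after link 5: o_5 = (14.4321, -1.2247, 8.0000)
after link 6: o_6 = (13.0179, -2.6390, 9.0000)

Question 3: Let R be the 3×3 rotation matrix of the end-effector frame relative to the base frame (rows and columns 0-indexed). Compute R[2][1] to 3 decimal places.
1.000

End-effector y-axis (col 1 of R) = (0.0000,-0.0000,1.0000)
R[2][1] = 1.0000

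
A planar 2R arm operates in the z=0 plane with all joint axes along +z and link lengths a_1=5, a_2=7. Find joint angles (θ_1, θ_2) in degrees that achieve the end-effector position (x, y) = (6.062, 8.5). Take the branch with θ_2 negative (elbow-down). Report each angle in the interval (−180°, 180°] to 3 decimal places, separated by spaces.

90.002 -60.002

cos θ_2 = (108.9978−5²−7²)/(2·5·7) = 0.5000; θ_2 = -60.0020° (elbow-down)
β = atan2(8.5000,6.0620) = 54.5044°; ψ = atan2(-6.0623,8.4998) = -35.4976°
θ_1 = β − ψ = 90.0020°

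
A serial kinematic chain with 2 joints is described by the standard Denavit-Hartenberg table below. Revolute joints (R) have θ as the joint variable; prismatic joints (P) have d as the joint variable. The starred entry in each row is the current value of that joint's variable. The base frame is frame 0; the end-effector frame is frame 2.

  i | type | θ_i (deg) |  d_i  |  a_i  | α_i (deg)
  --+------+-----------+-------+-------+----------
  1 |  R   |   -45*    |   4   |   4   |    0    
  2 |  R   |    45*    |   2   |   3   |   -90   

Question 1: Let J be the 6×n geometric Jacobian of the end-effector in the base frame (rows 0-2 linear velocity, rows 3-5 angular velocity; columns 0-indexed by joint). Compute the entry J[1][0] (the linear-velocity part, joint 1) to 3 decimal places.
5.828

axis z_0 = ẑ; lever o_n−o_0 = (5.8284,-2.8284,6.0000)
cross product → J_v[:, 0] = (2.8284,5.8284,-0.0000)
J_ω[:, 0] = z_0
entry J[1][0] = 5.8284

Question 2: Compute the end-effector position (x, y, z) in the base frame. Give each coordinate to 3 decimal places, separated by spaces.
after link 1: o_1 = (2.8284, -2.8284, 4.0000)
after link 2: o_2 = (5.8284, -2.8284, 6.0000)

5.828 -2.828 6.000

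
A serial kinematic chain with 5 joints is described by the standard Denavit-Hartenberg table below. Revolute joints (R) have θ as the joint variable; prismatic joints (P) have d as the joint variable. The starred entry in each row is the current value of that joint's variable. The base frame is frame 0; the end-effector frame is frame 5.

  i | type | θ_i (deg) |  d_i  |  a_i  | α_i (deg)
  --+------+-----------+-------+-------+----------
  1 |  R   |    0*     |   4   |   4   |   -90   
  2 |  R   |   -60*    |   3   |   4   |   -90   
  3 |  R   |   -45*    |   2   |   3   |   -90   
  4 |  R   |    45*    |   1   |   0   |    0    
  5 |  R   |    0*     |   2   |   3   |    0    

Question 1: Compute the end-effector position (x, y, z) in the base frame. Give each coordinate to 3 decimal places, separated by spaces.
after link 1: o_1 = (4.0000, 0.0000, 4.0000)
after link 2: o_2 = (6.0000, 3.0000, 7.4641)
after link 3: o_3 = (8.7927, 5.1213, 8.3012)
after link 4: o_4 = (9.1463, 4.4142, 8.9136)
after link 5: o_5 = (8.7663, 4.5000, 12.4980)

8.766 4.500 12.498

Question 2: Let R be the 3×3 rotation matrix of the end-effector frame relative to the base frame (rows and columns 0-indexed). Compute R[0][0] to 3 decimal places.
-0.362

End-effector x-axis (col 0 of R) = (-0.3624,0.5000,0.7866)
R[0][0] = -0.3624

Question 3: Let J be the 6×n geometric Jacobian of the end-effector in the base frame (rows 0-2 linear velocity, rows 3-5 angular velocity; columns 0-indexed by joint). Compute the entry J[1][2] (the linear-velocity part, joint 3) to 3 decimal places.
-5.743

axis z_2 = (0.8660,0.0000,-0.5000); lever o_n−o_2 = (2.7663,1.5000,5.0339)
cross product → J_v[:, 2] = (0.7500,-5.7426,1.2990)
J_ω[:, 2] = z_2
entry J[1][2] = -5.7426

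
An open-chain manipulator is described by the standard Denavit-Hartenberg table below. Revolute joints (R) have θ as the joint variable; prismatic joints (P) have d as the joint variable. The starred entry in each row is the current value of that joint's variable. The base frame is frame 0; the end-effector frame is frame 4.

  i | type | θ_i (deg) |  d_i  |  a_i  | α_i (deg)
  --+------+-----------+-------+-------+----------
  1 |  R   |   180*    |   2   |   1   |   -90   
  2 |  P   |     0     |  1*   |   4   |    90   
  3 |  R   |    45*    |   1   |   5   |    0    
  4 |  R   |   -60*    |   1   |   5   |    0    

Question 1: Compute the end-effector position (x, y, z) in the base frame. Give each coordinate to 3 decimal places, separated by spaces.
-13.365 -3.241 4.000

after link 1: o_1 = (-1.0000, 0.0000, 2.0000)
after link 2: o_2 = (-5.0000, -1.0000, 2.0000)
after link 3: o_3 = (-8.5355, -4.5355, 3.0000)
after link 4: o_4 = (-13.3652, -3.2414, 4.0000)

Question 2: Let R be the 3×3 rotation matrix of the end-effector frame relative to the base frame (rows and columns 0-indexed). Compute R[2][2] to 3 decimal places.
End-effector z-axis (col 2 of R) = (0.0000,0.0000,1.0000)
R[2][2] = 1.0000

1.000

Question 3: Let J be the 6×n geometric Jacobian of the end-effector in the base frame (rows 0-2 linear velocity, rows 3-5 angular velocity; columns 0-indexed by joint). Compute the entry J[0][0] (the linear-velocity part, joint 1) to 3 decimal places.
axis z_0 = ẑ; lever o_n−o_0 = (-13.3652,-3.2414,4.0000)
cross product → J_v[:, 0] = (3.2414,-13.3652,0.0000)
J_ω[:, 0] = z_0
entry J[0][0] = 3.2414

3.241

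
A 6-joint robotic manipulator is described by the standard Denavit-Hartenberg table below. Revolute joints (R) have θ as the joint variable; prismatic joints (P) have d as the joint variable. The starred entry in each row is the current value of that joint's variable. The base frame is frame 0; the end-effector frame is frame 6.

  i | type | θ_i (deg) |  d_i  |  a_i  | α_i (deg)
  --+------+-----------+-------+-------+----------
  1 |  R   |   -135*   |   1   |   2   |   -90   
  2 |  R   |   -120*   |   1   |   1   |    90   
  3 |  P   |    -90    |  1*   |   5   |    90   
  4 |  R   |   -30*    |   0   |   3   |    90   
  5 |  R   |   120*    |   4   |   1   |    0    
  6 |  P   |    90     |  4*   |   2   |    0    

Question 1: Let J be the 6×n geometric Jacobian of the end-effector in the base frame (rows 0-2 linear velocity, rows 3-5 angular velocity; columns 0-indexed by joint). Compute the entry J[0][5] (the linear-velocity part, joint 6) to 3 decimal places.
-0.177

prismatic axis z_5 = (-0.1768,-0.8839,0.4330)
J_v[:, 5] = z_5; J_ω[:, 5] = (0,0,0)
entry J[0][5] = -0.1768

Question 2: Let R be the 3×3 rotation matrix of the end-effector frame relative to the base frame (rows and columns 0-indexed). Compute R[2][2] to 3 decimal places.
End-effector z-axis (col 2 of R) = (-0.1768,-0.8839,0.4330)
R[2][2] = 0.4330

0.433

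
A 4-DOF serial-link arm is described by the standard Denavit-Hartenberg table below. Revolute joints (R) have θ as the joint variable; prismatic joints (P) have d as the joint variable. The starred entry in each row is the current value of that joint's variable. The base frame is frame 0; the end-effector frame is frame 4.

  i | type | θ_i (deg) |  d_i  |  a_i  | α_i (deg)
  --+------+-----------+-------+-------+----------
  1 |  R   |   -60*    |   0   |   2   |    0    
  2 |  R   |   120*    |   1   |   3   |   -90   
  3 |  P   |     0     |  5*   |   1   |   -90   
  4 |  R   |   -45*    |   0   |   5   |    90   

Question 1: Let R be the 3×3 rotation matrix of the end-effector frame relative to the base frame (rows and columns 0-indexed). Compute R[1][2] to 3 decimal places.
End-effector z-axis (col 2 of R) = (-0.9659,-0.2588,0.0000)
R[1][2] = -0.2588

-0.259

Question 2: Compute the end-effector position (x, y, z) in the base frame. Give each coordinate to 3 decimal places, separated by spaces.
-2.624 9.062 1.000

after link 1: o_1 = (1.0000, -1.7321, 0.0000)
after link 2: o_2 = (2.5000, 0.8660, 1.0000)
after link 3: o_3 = (-1.3301, 4.2321, 1.0000)
after link 4: o_4 = (-2.6242, 9.0617, 1.0000)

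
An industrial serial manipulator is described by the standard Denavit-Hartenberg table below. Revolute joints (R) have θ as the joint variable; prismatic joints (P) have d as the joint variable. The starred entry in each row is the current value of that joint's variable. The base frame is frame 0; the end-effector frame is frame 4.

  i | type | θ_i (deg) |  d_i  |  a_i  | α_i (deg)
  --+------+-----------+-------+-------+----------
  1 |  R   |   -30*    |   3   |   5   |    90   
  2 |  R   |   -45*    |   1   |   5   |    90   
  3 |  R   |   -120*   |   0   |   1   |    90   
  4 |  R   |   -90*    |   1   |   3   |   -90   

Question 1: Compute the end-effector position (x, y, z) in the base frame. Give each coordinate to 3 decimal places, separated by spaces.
after link 1: o_1 = (4.3301, -2.5000, 3.0000)
after link 2: o_2 = (6.8920, -5.1338, -0.5355)
after link 3: o_3 = (7.0188, -4.2070, -0.1820)
after link 4: o_4 = (8.0756, -5.3945, 2.5517)

8.076 -5.395 2.552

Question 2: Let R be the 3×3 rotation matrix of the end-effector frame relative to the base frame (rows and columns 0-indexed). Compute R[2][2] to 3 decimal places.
0.354

End-effector z-axis (col 2 of R) = (0.1268,0.9268,0.3536)
R[2][2] = 0.3536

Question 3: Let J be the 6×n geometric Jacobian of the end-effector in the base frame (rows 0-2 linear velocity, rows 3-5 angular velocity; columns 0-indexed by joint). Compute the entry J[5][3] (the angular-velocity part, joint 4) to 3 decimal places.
0.612

axis z_3 = (-0.7803,-0.1268,0.6124); lever o_n−o_3 = (1.0568,-1.1875,2.7337)
cross product → J_v[:, 3] = (0.3805,2.7803,1.0607)
J_ω[:, 3] = z_3
entry J[5][3] = 0.6124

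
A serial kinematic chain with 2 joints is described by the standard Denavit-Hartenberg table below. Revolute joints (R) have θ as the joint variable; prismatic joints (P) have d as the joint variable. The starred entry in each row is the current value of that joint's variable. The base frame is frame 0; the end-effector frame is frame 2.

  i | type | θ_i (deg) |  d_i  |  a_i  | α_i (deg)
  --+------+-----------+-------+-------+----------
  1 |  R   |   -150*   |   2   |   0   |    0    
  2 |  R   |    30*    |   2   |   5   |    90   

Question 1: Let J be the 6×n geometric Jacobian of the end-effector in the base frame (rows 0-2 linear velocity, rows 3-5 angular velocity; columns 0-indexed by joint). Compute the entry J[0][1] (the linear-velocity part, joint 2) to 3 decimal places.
axis z_1 = (0.0000,0.0000,1.0000); lever o_n−o_1 = (-2.5000,-4.3301,2.0000)
cross product → J_v[:, 1] = (4.3301,-2.5000,0.0000)
J_ω[:, 1] = z_1
entry J[0][1] = 4.3301

4.330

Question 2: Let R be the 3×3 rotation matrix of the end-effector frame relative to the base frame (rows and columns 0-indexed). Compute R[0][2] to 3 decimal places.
-0.866

End-effector z-axis (col 2 of R) = (-0.8660,0.5000,0.0000)
R[0][2] = -0.8660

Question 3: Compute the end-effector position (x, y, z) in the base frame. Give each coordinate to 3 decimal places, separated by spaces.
-2.500 -4.330 4.000

after link 1: o_1 = (0.0000, 0.0000, 2.0000)
after link 2: o_2 = (-2.5000, -4.3301, 4.0000)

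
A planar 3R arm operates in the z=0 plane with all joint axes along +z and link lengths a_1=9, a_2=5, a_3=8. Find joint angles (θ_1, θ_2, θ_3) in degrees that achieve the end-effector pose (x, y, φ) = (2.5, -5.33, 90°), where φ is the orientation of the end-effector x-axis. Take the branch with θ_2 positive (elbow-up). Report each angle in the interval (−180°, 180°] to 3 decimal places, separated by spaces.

wrist centre = target − a_3·(cos φ, sin φ) = (2.5000, -13.3300)
cos θ_2 = (183.9389−9²−5²)/(2·9·5) = 0.8660; θ_2 = 30.0043° (elbow-up)
β = atan2(-13.3300,2.5000) = -79.3777°; ψ = atan2(2.5003,13.3299) = 10.6237°
θ_1 = β − ψ = -90.0014°
θ_3 = φ − θ_1 − θ_2 = 149.9971° (wrapped to (-180°,180°])

-90.001 30.004 149.997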